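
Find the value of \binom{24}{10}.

C(24,10) = (24·23·22·21·20·19·18·17·16·15) / 10! = 7117005772800 / 3628800 = 1961256.

1961256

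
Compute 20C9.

167960

C(20,9) = (20·19·18·17·16·15·14·13·12) / 9! = 60949324800 / 362880 = 167960.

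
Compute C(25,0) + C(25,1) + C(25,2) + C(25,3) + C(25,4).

15276

1 + 25 + 300 + 2300 + 12650 = 15276.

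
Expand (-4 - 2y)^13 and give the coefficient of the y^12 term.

-212992

The general term is C(13,j)·(-4)^j·(-2y)^(13-j); the y^12 term has j = 1.
C(13,1) = 13.
Coefficient = C(13,1) · (-4)^1 · (-2)^12 = 13 · (-4) · 4096 = -212992.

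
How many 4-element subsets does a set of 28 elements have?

C(28,4) = (28·27·26·25) / 4! = 491400 / 24 = 20475.

20475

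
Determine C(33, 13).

573166440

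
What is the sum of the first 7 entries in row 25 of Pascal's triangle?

245506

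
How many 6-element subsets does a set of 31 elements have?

736281

C(31,6) = (31·30·29·28·27·26) / 6! = 530122320 / 720 = 736281.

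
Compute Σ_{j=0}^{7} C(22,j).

1 + 22 + 231 + 1540 + 7315 + 26334 + 74613 + 170544 = 280600.

280600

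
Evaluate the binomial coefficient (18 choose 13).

8568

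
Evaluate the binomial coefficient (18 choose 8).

C(18,8) = (18·17·16·15·14·13·12·11) / 8! = 1764322560 / 40320 = 43758.

43758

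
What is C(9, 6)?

C(9,6) = C(9,3) by symmetry.
C(9,3) = (9·8·7) / 3! = 504 / 6 = 84.

84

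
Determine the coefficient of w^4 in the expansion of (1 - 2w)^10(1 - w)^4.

8361

Coefficient of w^4 = Σ_{j} C(10,j)·(-2)^j·C(4,4-j)·(-1)^(4-j) for j from 0 to 4.
= 1 + 80 + 1080 + 3840 + 3360 = 8361.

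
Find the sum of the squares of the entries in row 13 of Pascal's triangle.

10400600

By Vandermonde's identity, Σ C(13,r)² = C(26,13) = 10400600.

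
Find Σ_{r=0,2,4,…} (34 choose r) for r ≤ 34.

8589934592

Even-r terms of row 34 sum to 2^33 = 8589934592.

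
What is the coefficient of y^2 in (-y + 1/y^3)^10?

General term: C(10,j)·(-y)^j·(1/y^3)^(10-j), with y-exponent 1j − 3(10−j) = 4j − 30.
Set 4j − 30 = 2: j = 8.
C(10,8) = 45; (-1)^8 = 1; 1^2 = 1.
Coefficient = 45 · 1 · 1 = 45.

45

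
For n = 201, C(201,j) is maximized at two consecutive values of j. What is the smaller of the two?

For odd n = 201, C(201,j) peaks at j = (n−1)/2 and (n+1)/2; the smaller is 100.

100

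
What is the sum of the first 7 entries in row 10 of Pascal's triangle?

1 + 10 + 45 + 120 + 210 + 252 + 210 = 848.

848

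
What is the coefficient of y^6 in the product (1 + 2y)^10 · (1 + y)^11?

Coefficient of y^6 = Σ_{j} C(10,j)·2^j·C(11,6-j)·1^(6-j) for j from 0 to 6.
= 462 + 9240 + 59400 + 158400 + 184800 + 88704 + 13440 = 514446.

514446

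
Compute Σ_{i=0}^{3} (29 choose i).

1 + 29 + 406 + 3654 = 4090.

4090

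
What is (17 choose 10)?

19448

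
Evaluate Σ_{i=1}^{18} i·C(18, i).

Since i·C(18,i) = 18·C(17,i−1), the sum is 18·2^17 = 18·131072 = 2359296.

2359296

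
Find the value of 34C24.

131128140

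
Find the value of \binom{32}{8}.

10518300

C(32,8) = (32·31·30·29·28·27·26·25) / 8! = 424097856000 / 40320 = 10518300.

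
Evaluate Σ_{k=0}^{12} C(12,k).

4096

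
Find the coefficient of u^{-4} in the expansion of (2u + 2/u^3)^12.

General term: C(12,j)·(2u)^j·(2/u^3)^(12-j), with u-exponent 1j − 3(12−j) = 4j − 36.
Set 4j − 36 = -4: j = 8.
C(12,8) = 495; 2^8 = 256; 2^4 = 16.
Coefficient = 495 · 256 · 16 = 2027520.

2027520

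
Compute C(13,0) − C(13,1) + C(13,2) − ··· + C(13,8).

The partial alternating sum Σ_{k=0}^{8} (−1)^k C(13,k) = (−1)^8 C(12,8) = 495.

495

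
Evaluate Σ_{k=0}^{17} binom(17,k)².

2333606220

Σ C(17,k)² is the coefficient of x^17 in (1+x)^17(1+x)^17 = (1+x)^34, i.e. C(34,17) = 2333606220.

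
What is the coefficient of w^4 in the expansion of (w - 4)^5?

The general term is C(5,j)·(w)^j·(-4)^(5-j); the w^4 term has j = 4.
C(5,4) = 5.
Coefficient = C(5,4) · (-4)^1 = 5 · (-4) = -20.

-20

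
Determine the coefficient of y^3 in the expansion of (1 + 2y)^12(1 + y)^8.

Coefficient of y^3 = Σ_{j} C(12,j)·2^j·C(8,3-j)·1^(3-j) for j from 0 to 3.
= 56 + 672 + 2112 + 1760 = 4600.

4600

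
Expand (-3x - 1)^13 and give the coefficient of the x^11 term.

The general term is C(13,j)·(-3x)^j·(-1)^(13-j); the x^11 term has j = 11.
C(13,11) = 78.
Coefficient = C(13,11) · (-3)^11 = 78 · (-177147) = -13817466.

-13817466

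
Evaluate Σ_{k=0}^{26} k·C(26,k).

872415232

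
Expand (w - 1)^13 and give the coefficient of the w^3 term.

286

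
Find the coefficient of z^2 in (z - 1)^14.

91

The general term is C(14,j)·(z)^j·(-1)^(14-j); the z^2 term has j = 2.
C(14,2) = 91.
Coefficient = C(14,2) = 91.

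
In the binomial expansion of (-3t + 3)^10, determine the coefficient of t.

-590490

The general term is C(10,j)·(-3t)^j·(3)^(10-j); the t^1 term has j = 1.
C(10,1) = 10.
Coefficient = C(10,1) · (-3)^1 · 3^9 = 10 · (-3) · 19683 = -590490.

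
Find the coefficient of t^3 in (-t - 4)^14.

1526726656

The general term is C(14,j)·(-t)^j·(-4)^(14-j); the t^3 term has j = 3.
C(14,3) = 364.
Coefficient = C(14,3) · (-1)^3 · (-4)^11 = 364 · (-1) · (-4194304) = 1526726656.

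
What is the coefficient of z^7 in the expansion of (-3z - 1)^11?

-721710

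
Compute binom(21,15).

54264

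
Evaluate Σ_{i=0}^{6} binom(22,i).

110056

1 + 22 + 231 + 1540 + 7315 + 26334 + 74613 = 110056.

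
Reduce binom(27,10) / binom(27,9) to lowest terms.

C(n,k+1)/C(n,k) = (n−k)/(k+1) = (27−9)/(9+1) = 18/10 = 9/5.

9/5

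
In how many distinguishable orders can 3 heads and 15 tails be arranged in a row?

816

Choose positions for the heads: C(18,3) = 816.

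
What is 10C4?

210

C(10,4) = (10·9·8·7) / 4! = 5040 / 24 = 210.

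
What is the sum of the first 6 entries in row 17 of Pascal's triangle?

1 + 17 + 136 + 680 + 2380 + 6188 = 9402.

9402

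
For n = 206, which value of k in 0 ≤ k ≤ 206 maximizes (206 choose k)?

103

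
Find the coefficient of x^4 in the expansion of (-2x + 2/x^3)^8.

General term: C(8,j)·(-2x)^j·(2/x^3)^(8-j), with x-exponent 1j − 3(8−j) = 4j − 24.
Set 4j − 24 = 4: j = 7.
C(8,7) = 8; (-2)^7 = -128; 2^1 = 2.
Coefficient = 8 · (-128) · 2 = -2048.

-2048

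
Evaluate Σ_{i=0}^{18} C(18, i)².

Σ C(18,i)² is the coefficient of x^18 in (1+x)^18(1+x)^18 = (1+x)^36, i.e. C(36,18) = 9075135300.

9075135300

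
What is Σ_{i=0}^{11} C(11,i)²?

By Vandermonde's identity, Σ C(11,i)² = C(22,11) = 705432.

705432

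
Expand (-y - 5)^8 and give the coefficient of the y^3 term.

175000

The general term is C(8,j)·(-y)^j·(-5)^(8-j); the y^3 term has j = 3.
C(8,3) = 56.
Coefficient = C(8,3) · (-1)^3 · (-5)^5 = 56 · (-1) · (-3125) = 175000.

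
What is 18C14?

3060

C(18,14) = C(18,4) by symmetry.
C(18,4) = (18·17·16·15) / 4! = 73440 / 24 = 3060.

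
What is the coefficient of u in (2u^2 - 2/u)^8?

-14336

General term: C(8,j)·(2u^2)^j·(-2/u)^(8-j), with u-exponent 2j − 1(8−j) = 3j − 8.
Set 3j − 8 = 1: j = 3.
C(8,3) = 56; 2^3 = 8; (-2)^5 = -32.
Coefficient = 56 · 8 · (-32) = -14336.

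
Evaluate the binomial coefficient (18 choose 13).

8568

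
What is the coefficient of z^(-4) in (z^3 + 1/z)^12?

66

General term: C(12,j)·(z^3)^j·(1/z)^(12-j), with z-exponent 3j − 1(12−j) = 4j − 12.
Set 4j − 12 = -4: j = 2.
C(12,2) = 66; 1^2 = 1; 1^10 = 1.
Coefficient = 66 · 1 · 1 = 66.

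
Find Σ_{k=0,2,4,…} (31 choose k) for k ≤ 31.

Half of (1+1)^31 + (1−1)^31 gives the even-index sum: 2^30 = 1073741824.

1073741824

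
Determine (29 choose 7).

1560780

C(29,7) = (29·28·27·26·25·24·23) / 7! = 7866331200 / 5040 = 1560780.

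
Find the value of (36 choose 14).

3796297200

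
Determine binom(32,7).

3365856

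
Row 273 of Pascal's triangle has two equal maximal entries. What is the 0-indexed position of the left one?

For odd n = 273, C(273,r) peaks at r = (n−1)/2 and (n+1)/2; the smaller is 136.

136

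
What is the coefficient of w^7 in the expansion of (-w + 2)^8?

The general term is C(8,j)·(-w)^j·(2)^(8-j); the w^7 term has j = 7.
C(8,7) = 8.
Coefficient = C(8,7) · (-1)^7 · 2^1 = 8 · (-1) · 2 = -16.

-16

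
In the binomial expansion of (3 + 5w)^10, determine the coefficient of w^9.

The general term is C(10,j)·(3)^j·(5w)^(10-j); the w^9 term has j = 1.
C(10,1) = 10.
Coefficient = C(10,1) · 3^1 · 5^9 = 10 · 3 · 1953125 = 58593750.

58593750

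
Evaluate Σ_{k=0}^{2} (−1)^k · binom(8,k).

21

The partial alternating sum Σ_{k=0}^{2} (−1)^k C(8,k) = (−1)^2 C(7,2) = 21.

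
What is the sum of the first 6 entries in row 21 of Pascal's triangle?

27896

1 + 21 + 210 + 1330 + 5985 + 20349 = 27896.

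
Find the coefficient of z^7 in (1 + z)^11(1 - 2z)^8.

1770

Coefficient of z^7 = Σ_{j} C(11,j)·1^j·C(8,7-j)·(-2)^(7-j) for j from 0 to 7.
= (-1024) + 19712 + (-98560) + 184800 + (-147840) + 51744 + (-7392) + 330 = 1770.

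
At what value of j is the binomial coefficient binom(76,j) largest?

38

C(76,j) is maximized at j = 76/2 = 38.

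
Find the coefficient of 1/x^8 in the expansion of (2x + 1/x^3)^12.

101376

General term: C(12,j)·(2x)^j·(1/x^3)^(12-j), with x-exponent 1j − 3(12−j) = 4j − 36.
Set 4j − 36 = -8: j = 7.
C(12,7) = 792; 2^7 = 128; 1^5 = 1.
Coefficient = 792 · 128 · 1 = 101376.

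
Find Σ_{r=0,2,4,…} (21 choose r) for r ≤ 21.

1048576

Even-r terms of row 21 sum to 2^20 = 1048576.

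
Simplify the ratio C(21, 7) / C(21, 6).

C(n,k+1)/C(n,k) = (n−k)/(k+1) = (21−6)/(6+1) = 15/7.

15/7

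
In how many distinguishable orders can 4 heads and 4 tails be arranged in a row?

Choose positions for the heads: C(8,4) = 70.

70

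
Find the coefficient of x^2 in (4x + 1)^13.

The general term is C(13,j)·(4x)^j·(1)^(13-j); the x^2 term has j = 2.
C(13,2) = 78.
Coefficient = C(13,2) · 4^2 = 78 · 16 = 1248.

1248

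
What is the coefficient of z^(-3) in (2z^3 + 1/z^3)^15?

General term: C(15,j)·(2z^3)^j·(1/z^3)^(15-j), with z-exponent 3j − 3(15−j) = 6j − 45.
Set 6j − 45 = -3: j = 7.
C(15,7) = 6435; 2^7 = 128; 1^8 = 1.
Coefficient = 6435 · 128 · 1 = 823680.

823680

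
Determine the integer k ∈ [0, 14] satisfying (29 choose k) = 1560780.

C(29,k) increases on 0 ≤ k ≤ 14. C(29,6) = 475020 and C(29,7) = 1560780, so k = 7.

7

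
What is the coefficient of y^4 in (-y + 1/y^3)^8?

General term: C(8,j)·(-y)^j·(1/y^3)^(8-j), with y-exponent 1j − 3(8−j) = 4j − 24.
Set 4j − 24 = 4: j = 7.
C(8,7) = 8; (-1)^7 = -1; 1^1 = 1.
Coefficient = 8 · (-1) · 1 = -8.

-8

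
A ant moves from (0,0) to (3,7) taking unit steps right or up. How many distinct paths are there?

Each path is a sequence of 10 steps with 3 rights: C(10,3) = 120.

120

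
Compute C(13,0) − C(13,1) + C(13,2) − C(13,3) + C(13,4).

495

The partial alternating sum Σ_{k=0}^{4} (−1)^k C(13,k) = (−1)^4 C(12,4) = 495.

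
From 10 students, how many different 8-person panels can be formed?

This is C(10,8) = 45.

45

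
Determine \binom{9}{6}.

84

C(9,6) = C(9,3) by symmetry.
C(9,3) = (9·8·7) / 3! = 504 / 6 = 84.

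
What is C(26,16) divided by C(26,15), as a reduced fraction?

11/16

C(n,k+1)/C(n,k) = (n−k)/(k+1) = (26−15)/(15+1) = 11/16.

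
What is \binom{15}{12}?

455

C(15,12) = C(15,3) by symmetry.
C(15,3) = (15·14·13) / 3! = 2730 / 6 = 455.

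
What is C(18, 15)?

816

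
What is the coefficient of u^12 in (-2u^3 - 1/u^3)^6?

192

General term: C(6,j)·(-2u^3)^j·(-1/u^3)^(6-j), with u-exponent 3j − 3(6−j) = 6j − 18.
Set 6j − 18 = 12: j = 5.
C(6,5) = 6; (-2)^5 = -32; (-1)^1 = -1.
Coefficient = 6 · (-32) · (-1) = 192.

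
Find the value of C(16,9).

11440

C(16,9) = C(16,7) by symmetry.
C(16,7) = (16·15·14·13·12·11·10) / 7! = 57657600 / 5040 = 11440.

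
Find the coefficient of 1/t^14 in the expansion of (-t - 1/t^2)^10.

45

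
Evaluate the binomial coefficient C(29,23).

C(29,23) = C(29,6) by symmetry.
C(29,6) = (29·28·27·26·25·24) / 6! = 342014400 / 720 = 475020.

475020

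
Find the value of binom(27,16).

13037895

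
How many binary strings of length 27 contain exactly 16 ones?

Choose the 16 positions: C(27,16) = 13037895.

13037895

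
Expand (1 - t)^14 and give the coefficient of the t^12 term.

91

The general term is C(14,j)·(1)^j·(-t)^(14-j); the t^12 term has j = 2.
C(14,2) = 91.
Coefficient = C(14,2) = 91.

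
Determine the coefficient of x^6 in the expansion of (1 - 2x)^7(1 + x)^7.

Coefficient of x^6 = Σ_{j} C(7,j)·(-2)^j·C(7,6-j)·1^(6-j) for j from 0 to 6.
= 7 + (-294) + 2940 + (-9800) + 11760 + (-4704) + 448 = 357.

357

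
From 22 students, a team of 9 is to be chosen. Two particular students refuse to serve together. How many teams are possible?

419900

All 9-subsets: C(22,9) = 497420. Those containing both fixed elements: C(20,7) = 77520.
497420 − 77520 = 419900.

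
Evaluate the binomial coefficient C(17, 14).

680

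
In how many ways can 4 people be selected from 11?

330

This is C(11,4) = 330.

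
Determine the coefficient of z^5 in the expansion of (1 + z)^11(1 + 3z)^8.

Coefficient of z^5 = Σ_{j} C(11,j)·1^j·C(8,5-j)·3^(5-j) for j from 0 to 5.
= 13608 + 62370 + 83160 + 41580 + 7920 + 462 = 209100.

209100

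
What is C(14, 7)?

C(14,7) = (14·13·12·11·10·9·8) / 7! = 17297280 / 5040 = 3432.

3432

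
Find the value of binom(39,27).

3910797436

C(39,27) = C(39,12) by symmetry.
C(39,12) = (39·38·37·36·35·34·33·32·31·30·29·28) / 12! = 1873278229119897600 / 479001600 = 3910797436.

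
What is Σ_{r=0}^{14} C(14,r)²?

Σ C(14,r)² is the coefficient of x^14 in (1+x)^14(1+x)^14 = (1+x)^28, i.e. C(28,14) = 40116600.

40116600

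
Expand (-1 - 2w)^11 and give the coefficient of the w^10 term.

The general term is C(11,j)·(-1)^j·(-2w)^(11-j); the w^10 term has j = 1.
C(11,1) = 11.
Coefficient = C(11,1) · (-1)^1 · (-2)^10 = 11 · (-1) · 1024 = -11264.

-11264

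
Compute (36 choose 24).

1251677700

C(36,24) = C(36,12) by symmetry.
C(36,12) = (36·35·34·33·32·31·30·29·28·27·26·25) / 12! = 599555620984320000 / 479001600 = 1251677700.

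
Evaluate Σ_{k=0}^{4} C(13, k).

1093

1 + 13 + 78 + 286 + 715 = 1093.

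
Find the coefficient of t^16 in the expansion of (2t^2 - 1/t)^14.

1025024

General term: C(14,j)·(2t^2)^j·(-1/t)^(14-j), with t-exponent 2j − 1(14−j) = 3j − 14.
Set 3j − 14 = 16: j = 10.
C(14,10) = 1001; 2^10 = 1024; (-1)^4 = 1.
Coefficient = 1001 · 1024 · 1 = 1025024.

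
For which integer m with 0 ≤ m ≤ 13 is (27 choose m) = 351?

C(27,m) increases on 0 ≤ m ≤ 13. C(27,1) = 27 and C(27,2) = 351, so m = 2.

2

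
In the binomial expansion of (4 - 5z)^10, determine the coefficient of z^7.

-600000000

The general term is C(10,j)·(4)^j·(-5z)^(10-j); the z^7 term has j = 3.
C(10,3) = 120.
Coefficient = C(10,3) · 4^3 · (-5)^7 = 120 · 64 · (-78125) = -600000000.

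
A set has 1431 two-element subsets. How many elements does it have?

54

n(n−1)/2 = 1431 ⇒ n(n−1) = 2862. Since 54·53 = 2862, n = 54.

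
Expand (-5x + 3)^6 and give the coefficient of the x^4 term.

The general term is C(6,j)·(-5x)^j·(3)^(6-j); the x^4 term has j = 4.
C(6,4) = 15.
Coefficient = C(6,4) · (-5)^4 · 3^2 = 15 · 625 · 9 = 84375.

84375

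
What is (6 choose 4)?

15

C(6,4) = C(6,2) by symmetry.
C(6,2) = (6·5) / 2! = 30 / 2 = 15.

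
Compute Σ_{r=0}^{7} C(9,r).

1 + 9 + 36 + 84 + 126 + 126 + 84 + 36 = 502.

502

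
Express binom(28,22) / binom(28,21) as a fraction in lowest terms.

C(n,k+1)/C(n,k) = (n−k)/(k+1) = (28−21)/(21+1) = 7/22.

7/22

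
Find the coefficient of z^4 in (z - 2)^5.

-10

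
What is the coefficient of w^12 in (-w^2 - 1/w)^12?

495

General term: C(12,j)·(-w^2)^j·(-1/w)^(12-j), with w-exponent 2j − 1(12−j) = 3j − 12.
Set 3j − 12 = 12: j = 8.
C(12,8) = 495; (-1)^8 = 1; (-1)^4 = 1.
Coefficient = 495 · 1 · 1 = 495.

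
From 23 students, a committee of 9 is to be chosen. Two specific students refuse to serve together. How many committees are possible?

700910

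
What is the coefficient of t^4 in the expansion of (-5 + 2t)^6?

6000

The general term is C(6,j)·(-5)^j·(2t)^(6-j); the t^4 term has j = 2.
C(6,2) = 15.
Coefficient = C(6,2) · (-5)^2 · 2^4 = 15 · 25 · 16 = 6000.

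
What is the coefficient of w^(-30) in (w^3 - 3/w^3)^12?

-2125764

General term: C(12,j)·(w^3)^j·(-3/w^3)^(12-j), with w-exponent 3j − 3(12−j) = 6j − 36.
Set 6j − 36 = -30: j = 1.
C(12,1) = 12; 1^1 = 1; (-3)^11 = -177147.
Coefficient = 12 · 1 · (-177147) = -2125764.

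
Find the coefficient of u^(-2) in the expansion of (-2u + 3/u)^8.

General term: C(8,j)·(-2u)^j·(3/u)^(8-j), with u-exponent 1j − 1(8−j) = 2j − 8.
Set 2j − 8 = -2: j = 3.
C(8,3) = 56; (-2)^3 = -8; 3^5 = 243.
Coefficient = 56 · (-8) · 243 = -108864.

-108864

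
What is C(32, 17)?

C(32,17) = C(32,15) by symmetry.
C(32,15) = (32·31·30·29·28·27·26·25·24·23·22·21·20·19·18) / 15! = 739781100339240960000 / 1307674368000 = 565722720.

565722720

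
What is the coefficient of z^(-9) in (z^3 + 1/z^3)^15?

General term: C(15,j)·(z^3)^j·(1/z^3)^(15-j), with z-exponent 3j − 3(15−j) = 6j − 45.
Set 6j − 45 = -9: j = 6.
C(15,6) = 5005; 1^6 = 1; 1^9 = 1.
Coefficient = 5005 · 1 · 1 = 5005.

5005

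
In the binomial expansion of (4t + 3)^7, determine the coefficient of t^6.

The general term is C(7,j)·(4t)^j·(3)^(7-j); the t^6 term has j = 6.
C(7,6) = 7.
Coefficient = C(7,6) · 4^6 · 3^1 = 7 · 4096 · 3 = 86016.

86016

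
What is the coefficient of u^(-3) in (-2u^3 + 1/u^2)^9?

General term: C(9,j)·(-2u^3)^j·(1/u^2)^(9-j), with u-exponent 3j − 2(9−j) = 5j − 18.
Set 5j − 18 = -3: j = 3.
C(9,3) = 84; (-2)^3 = -8; 1^6 = 1.
Coefficient = 84 · (-8) · 1 = -672.

-672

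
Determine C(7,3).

35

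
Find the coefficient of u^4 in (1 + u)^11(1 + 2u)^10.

Coefficient of u^4 = Σ_{j} C(11,j)·1^j·C(10,4-j)·2^(4-j) for j from 0 to 4.
= 3360 + 10560 + 9900 + 3300 + 330 = 27450.

27450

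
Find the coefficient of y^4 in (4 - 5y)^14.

The general term is C(14,j)·(4)^j·(-5y)^(14-j); the y^4 term has j = 10.
C(14,10) = 1001.
Coefficient = C(14,10) · 4^10 · (-5)^4 = 1001 · 1048576 · 625 = 656015360000.

656015360000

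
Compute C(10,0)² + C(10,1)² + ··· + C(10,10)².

Σ C(10,r)² is the coefficient of x^10 in (1+x)^10(1+x)^10 = (1+x)^20, i.e. C(20,10) = 184756.

184756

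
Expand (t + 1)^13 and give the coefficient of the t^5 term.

The general term is C(13,j)·(t)^j·(1)^(13-j); the t^5 term has j = 5.
C(13,5) = 1287.
Coefficient = C(13,5) = 1287.

1287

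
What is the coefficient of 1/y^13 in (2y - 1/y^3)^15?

-1647360

General term: C(15,j)·(2y)^j·(-1/y^3)^(15-j), with y-exponent 1j − 3(15−j) = 4j − 45.
Set 4j − 45 = -13: j = 8.
C(15,8) = 6435; 2^8 = 256; (-1)^7 = -1.
Coefficient = 6435 · 256 · (-1) = -1647360.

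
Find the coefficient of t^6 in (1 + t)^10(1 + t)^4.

Coefficient of t^6 = Σ_{j} C(10,j)·C(4,6-j) for j from 2 to 6.
= 45 + 480 + 1260 + 1008 + 210 = 3003.

3003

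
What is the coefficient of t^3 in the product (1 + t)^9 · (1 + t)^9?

Coefficient of t^3 = Σ_{j} C(9,j)·C(9,3-j) for j from 0 to 3.
= 84 + 324 + 324 + 84 = 816.

816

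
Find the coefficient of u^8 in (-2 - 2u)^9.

-4608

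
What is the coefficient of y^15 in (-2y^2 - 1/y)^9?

-2304

General term: C(9,j)·(-2y^2)^j·(-1/y)^(9-j), with y-exponent 2j − 1(9−j) = 3j − 9.
Set 3j − 9 = 15: j = 8.
C(9,8) = 9; (-2)^8 = 256; (-1)^1 = -1.
Coefficient = 9 · 256 · (-1) = -2304.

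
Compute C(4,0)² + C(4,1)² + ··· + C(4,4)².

70

Σ C(4,k)² is the coefficient of x^4 in (1+x)^4(1+x)^4 = (1+x)^8, i.e. C(8,4) = 70.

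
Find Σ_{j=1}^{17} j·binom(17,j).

1114112

Differentiating (1+x)^17 and setting x=1: Σ j·C(17,j) = 17·2^16 = 1114112.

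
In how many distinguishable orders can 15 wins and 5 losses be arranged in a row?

15504

Choose positions for the wins: C(20,15) = 15504.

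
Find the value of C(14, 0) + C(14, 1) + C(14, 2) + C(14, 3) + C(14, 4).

1 + 14 + 91 + 364 + 1001 = 1471.

1471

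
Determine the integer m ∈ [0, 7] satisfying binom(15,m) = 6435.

7

C(15,m) increases on 0 ≤ m ≤ 7. C(15,6) = 5005 and C(15,7) = 6435, so m = 7.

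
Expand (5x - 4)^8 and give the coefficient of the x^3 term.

The general term is C(8,j)·(5x)^j·(-4)^(8-j); the x^3 term has j = 3.
C(8,3) = 56.
Coefficient = C(8,3) · 5^3 · (-4)^5 = 56 · 125 · (-1024) = -7168000.

-7168000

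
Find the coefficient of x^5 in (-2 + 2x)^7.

The general term is C(7,j)·(-2)^j·(2x)^(7-j); the x^5 term has j = 2.
C(7,2) = 21.
Coefficient = C(7,2) · (-2)^2 · 2^5 = 21 · 4 · 32 = 2688.

2688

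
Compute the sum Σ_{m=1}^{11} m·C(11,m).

11264

Differentiating (1+x)^11 and setting x=1: Σ m·C(11,m) = 11·2^10 = 11264.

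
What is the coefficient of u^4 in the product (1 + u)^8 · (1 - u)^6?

9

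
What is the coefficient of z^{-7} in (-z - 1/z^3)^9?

General term: C(9,j)·(-z)^j·(-1/z^3)^(9-j), with z-exponent 1j − 3(9−j) = 4j − 27.
Set 4j − 27 = -7: j = 5.
C(9,5) = 126; (-1)^5 = -1; (-1)^4 = 1.
Coefficient = 126 · (-1) · 1 = -126.

-126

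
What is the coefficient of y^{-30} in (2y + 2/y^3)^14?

General term: C(14,j)·(2y)^j·(2/y^3)^(14-j), with y-exponent 1j − 3(14−j) = 4j − 42.
Set 4j − 42 = -30: j = 3.
C(14,3) = 364; 2^3 = 8; 2^11 = 2048.
Coefficient = 364 · 8 · 2048 = 5963776.

5963776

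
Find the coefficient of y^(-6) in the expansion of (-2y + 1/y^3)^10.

13440

General term: C(10,j)·(-2y)^j·(1/y^3)^(10-j), with y-exponent 1j − 3(10−j) = 4j − 30.
Set 4j − 30 = -6: j = 6.
C(10,6) = 210; (-2)^6 = 64; 1^4 = 1.
Coefficient = 210 · 64 · 1 = 13440.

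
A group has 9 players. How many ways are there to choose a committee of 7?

This is C(9,7) = 36.

36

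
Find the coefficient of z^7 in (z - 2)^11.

The general term is C(11,j)·(z)^j·(-2)^(11-j); the z^7 term has j = 7.
C(11,7) = 330.
Coefficient = C(11,7) · (-2)^4 = 330 · 16 = 5280.

5280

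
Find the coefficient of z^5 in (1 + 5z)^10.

787500

The general term is C(10,j)·(1)^j·(5z)^(10-j); the z^5 term has j = 5.
C(10,5) = 252.
Coefficient = C(10,5) · 5^5 = 252 · 3125 = 787500.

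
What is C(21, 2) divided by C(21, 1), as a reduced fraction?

10

C(n,k+1)/C(n,k) = (n−k)/(k+1) = (21−1)/(1+1) = 20/2 = 10.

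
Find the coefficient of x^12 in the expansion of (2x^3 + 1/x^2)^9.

General term: C(9,j)·(2x^3)^j·(1/x^2)^(9-j), with x-exponent 3j − 2(9−j) = 5j − 18.
Set 5j − 18 = 12: j = 6.
C(9,6) = 84; 2^6 = 64; 1^3 = 1.
Coefficient = 84 · 64 · 1 = 5376.

5376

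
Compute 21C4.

C(21,4) = (21·20·19·18) / 4! = 143640 / 24 = 5985.

5985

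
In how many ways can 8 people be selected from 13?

This is C(13,8) = 1287.

1287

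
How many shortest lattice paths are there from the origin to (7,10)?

Each path is a sequence of 17 steps with 7 rights: C(17,7) = 19448.

19448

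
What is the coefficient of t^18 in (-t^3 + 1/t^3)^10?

45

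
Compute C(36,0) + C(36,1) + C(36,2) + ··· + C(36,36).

68719476736

The entries of row 36 sum to 2^36 = 68719476736.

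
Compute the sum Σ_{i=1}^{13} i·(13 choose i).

Since i·C(13,i) = 13·C(12,i−1), the sum is 13·2^12 = 13·4096 = 53248.

53248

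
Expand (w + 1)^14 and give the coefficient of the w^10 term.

The general term is C(14,j)·(w)^j·(1)^(14-j); the w^10 term has j = 10.
C(14,10) = 1001.
Coefficient = C(14,10) = 1001.

1001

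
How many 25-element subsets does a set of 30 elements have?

142506

C(30,25) = C(30,5) by symmetry.
C(30,5) = (30·29·28·27·26) / 5! = 17100720 / 120 = 142506.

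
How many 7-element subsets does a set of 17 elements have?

19448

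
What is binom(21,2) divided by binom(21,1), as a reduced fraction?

10

C(n,k+1)/C(n,k) = (n−k)/(k+1) = (21−1)/(1+1) = 20/2 = 10.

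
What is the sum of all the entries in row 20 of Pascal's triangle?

The entries of row 20 sum to 2^20 = 1048576.

1048576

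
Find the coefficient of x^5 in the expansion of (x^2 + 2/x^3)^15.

General term: C(15,j)·(x^2)^j·(2/x^3)^(15-j), with x-exponent 2j − 3(15−j) = 5j − 45.
Set 5j − 45 = 5: j = 10.
C(15,10) = 3003; 1^10 = 1; 2^5 = 32.
Coefficient = 3003 · 1 · 32 = 96096.

96096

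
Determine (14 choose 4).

1001

C(14,4) = (14·13·12·11) / 4! = 24024 / 24 = 1001.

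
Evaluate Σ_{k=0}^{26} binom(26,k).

67108864

Setting x = 1 in (1+x)^26 gives Σ C(26,k) = 2^26 = 67108864.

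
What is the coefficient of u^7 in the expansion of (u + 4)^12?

The general term is C(12,j)·(u)^j·(4)^(12-j); the u^7 term has j = 7.
C(12,7) = 792.
Coefficient = C(12,7) · 4^5 = 792 · 1024 = 811008.

811008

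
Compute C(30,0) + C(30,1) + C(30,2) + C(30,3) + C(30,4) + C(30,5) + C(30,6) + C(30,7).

2804012

1 + 30 + 435 + 4060 + 27405 + 142506 + 593775 + 2035800 = 2804012.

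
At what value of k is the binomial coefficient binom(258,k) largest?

129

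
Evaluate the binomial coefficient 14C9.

2002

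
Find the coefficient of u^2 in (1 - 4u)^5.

160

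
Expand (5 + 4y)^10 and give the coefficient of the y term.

The general term is C(10,j)·(5)^j·(4y)^(10-j); the y^1 term has j = 9.
C(10,9) = 10.
Coefficient = C(10,9) · 5^9 · 4^1 = 10 · 1953125 · 4 = 78125000.

78125000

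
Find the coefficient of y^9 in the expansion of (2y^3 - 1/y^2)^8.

-1792

General term: C(8,j)·(2y^3)^j·(-1/y^2)^(8-j), with y-exponent 3j − 2(8−j) = 5j − 16.
Set 5j − 16 = 9: j = 5.
C(8,5) = 56; 2^5 = 32; (-1)^3 = -1.
Coefficient = 56 · 32 · (-1) = -1792.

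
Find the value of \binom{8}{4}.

70

C(8,4) = (8·7·6·5) / 4! = 1680 / 24 = 70.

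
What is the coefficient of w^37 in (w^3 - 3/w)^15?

General term: C(15,j)·(w^3)^j·(-3/w)^(15-j), with w-exponent 3j − 1(15−j) = 4j − 15.
Set 4j − 15 = 37: j = 13.
C(15,13) = 105; 1^13 = 1; (-3)^2 = 9.
Coefficient = 105 · 1 · 9 = 945.

945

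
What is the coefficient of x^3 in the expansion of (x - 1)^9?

The general term is C(9,j)·(x)^j·(-1)^(9-j); the x^3 term has j = 3.
C(9,3) = 84.
Coefficient = C(9,3) = 84.

84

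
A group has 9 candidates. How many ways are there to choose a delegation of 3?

This is C(9,3) = 84.

84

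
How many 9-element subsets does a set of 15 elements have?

5005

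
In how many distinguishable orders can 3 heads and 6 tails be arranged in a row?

Choose positions for the heads: C(9,3) = 84.

84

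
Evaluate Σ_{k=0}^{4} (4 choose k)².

By Vandermonde's identity, Σ C(4,k)² = C(8,4) = 70.

70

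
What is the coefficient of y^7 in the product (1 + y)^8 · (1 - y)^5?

-20

Coefficient of y^7 = Σ_{j} C(8,j)·1^j·C(5,7-j)·(-1)^(7-j) for j from 2 to 7.
= (-28) + 280 + (-700) + 560 + (-140) + 8 = -20.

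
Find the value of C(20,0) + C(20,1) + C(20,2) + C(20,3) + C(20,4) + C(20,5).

1 + 20 + 190 + 1140 + 4845 + 15504 = 21700.

21700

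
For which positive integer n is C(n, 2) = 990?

45

n(n−1)/2 = 990 ⇒ n(n−1) = 1980. Since 45·44 = 1980, n = 45.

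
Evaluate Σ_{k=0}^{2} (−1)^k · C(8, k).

21

The partial alternating sum Σ_{k=0}^{2} (−1)^k C(8,k) = (−1)^2 C(7,2) = 21.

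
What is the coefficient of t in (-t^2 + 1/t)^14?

-2002

General term: C(14,j)·(-t^2)^j·(1/t)^(14-j), with t-exponent 2j − 1(14−j) = 3j − 14.
Set 3j − 14 = 1: j = 5.
C(14,5) = 2002; (-1)^5 = -1; 1^9 = 1.
Coefficient = 2002 · (-1) · 1 = -2002.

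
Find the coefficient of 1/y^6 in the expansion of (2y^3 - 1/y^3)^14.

General term: C(14,j)·(2y^3)^j·(-1/y^3)^(14-j), with y-exponent 3j − 3(14−j) = 6j − 42.
Set 6j − 42 = -6: j = 6.
C(14,6) = 3003; 2^6 = 64; (-1)^8 = 1.
Coefficient = 3003 · 64 · 1 = 192192.

192192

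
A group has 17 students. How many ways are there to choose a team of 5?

6188

This is C(17,5) = 6188.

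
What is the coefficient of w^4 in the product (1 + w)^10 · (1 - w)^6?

-20

Coefficient of w^4 = Σ_{j} C(10,j)·1^j·C(6,4-j)·(-1)^(4-j) for j from 0 to 4.
= 15 + (-200) + 675 + (-720) + 210 = -20.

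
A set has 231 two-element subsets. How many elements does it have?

n(n−1)/2 = 231 ⇒ n(n−1) = 462. Since 22·21 = 462, n = 22.

22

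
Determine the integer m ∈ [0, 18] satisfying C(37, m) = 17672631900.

18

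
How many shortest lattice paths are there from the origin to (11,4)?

1365

Each path is a sequence of 15 steps with 11 rights: C(15,11) = 1365.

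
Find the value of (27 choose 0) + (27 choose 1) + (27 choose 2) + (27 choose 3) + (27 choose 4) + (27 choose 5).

1 + 27 + 351 + 2925 + 17550 + 80730 = 101584.

101584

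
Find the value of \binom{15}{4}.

1365

C(15,4) = (15·14·13·12) / 4! = 32760 / 24 = 1365.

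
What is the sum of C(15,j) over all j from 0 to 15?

The entries of row 15 sum to 2^15 = 32768.

32768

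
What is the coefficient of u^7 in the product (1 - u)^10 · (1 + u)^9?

84

Coefficient of u^7 = Σ_{j} C(10,j)·(-1)^j·C(9,7-j)·1^(7-j) for j from 0 to 7.
= 36 + (-840) + 5670 + (-15120) + 17640 + (-9072) + 1890 + (-120) = 84.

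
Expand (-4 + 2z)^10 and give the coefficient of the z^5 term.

The general term is C(10,j)·(-4)^j·(2z)^(10-j); the z^5 term has j = 5.
C(10,5) = 252.
Coefficient = C(10,5) · (-4)^5 · 2^5 = 252 · (-1024) · 32 = -8257536.

-8257536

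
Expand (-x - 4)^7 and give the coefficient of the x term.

-28672

The general term is C(7,j)·(-x)^j·(-4)^(7-j); the x^1 term has j = 1.
C(7,1) = 7.
Coefficient = C(7,1) · (-1)^1 · (-4)^6 = 7 · (-1) · 4096 = -28672.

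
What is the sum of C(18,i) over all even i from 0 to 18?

Half of (1+1)^18 + (1−1)^18 gives the even-index sum: 2^17 = 131072.

131072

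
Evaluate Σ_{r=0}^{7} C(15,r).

1 + 15 + 105 + 455 + 1365 + 3003 + 5005 + 6435 = 16384.

16384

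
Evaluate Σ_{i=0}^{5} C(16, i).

6885

1 + 16 + 120 + 560 + 1820 + 4368 = 6885.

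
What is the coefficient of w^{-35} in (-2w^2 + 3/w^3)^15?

General term: C(15,j)·(-2w^2)^j·(3/w^3)^(15-j), with w-exponent 2j − 3(15−j) = 5j − 45.
Set 5j − 45 = -35: j = 2.
C(15,2) = 105; (-2)^2 = 4; 3^13 = 1594323.
Coefficient = 105 · 4 · 1594323 = 669615660.

669615660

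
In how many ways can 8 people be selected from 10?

This is C(10,8) = 45.

45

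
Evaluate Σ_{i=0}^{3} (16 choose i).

697

1 + 16 + 120 + 560 = 697.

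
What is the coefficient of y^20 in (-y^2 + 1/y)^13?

General term: C(13,j)·(-y^2)^j·(1/y)^(13-j), with y-exponent 2j − 1(13−j) = 3j − 13.
Set 3j − 13 = 20: j = 11.
C(13,11) = 78; (-1)^11 = -1; 1^2 = 1.
Coefficient = 78 · (-1) · 1 = -78.

-78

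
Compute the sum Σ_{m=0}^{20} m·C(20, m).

10485760

Since m·C(20,m) = 20·C(19,m−1), the sum is 20·2^19 = 20·524288 = 10485760.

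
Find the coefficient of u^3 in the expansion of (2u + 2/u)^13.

10543104

General term: C(13,j)·(2u)^j·(2/u)^(13-j), with u-exponent 1j − 1(13−j) = 2j − 13.
Set 2j − 13 = 3: j = 8.
C(13,8) = 1287; 2^8 = 256; 2^5 = 32.
Coefficient = 1287 · 256 · 32 = 10543104.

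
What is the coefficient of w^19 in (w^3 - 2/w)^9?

144

General term: C(9,j)·(w^3)^j·(-2/w)^(9-j), with w-exponent 3j − 1(9−j) = 4j − 9.
Set 4j − 9 = 19: j = 7.
C(9,7) = 36; 1^7 = 1; (-2)^2 = 4.
Coefficient = 36 · 1 · 4 = 144.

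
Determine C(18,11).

31824

C(18,11) = C(18,7) by symmetry.
C(18,7) = (18·17·16·15·14·13·12) / 7! = 160392960 / 5040 = 31824.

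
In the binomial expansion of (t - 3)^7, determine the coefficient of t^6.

-21

The general term is C(7,j)·(t)^j·(-3)^(7-j); the t^6 term has j = 6.
C(7,6) = 7.
Coefficient = C(7,6) · (-3)^1 = 7 · (-3) = -21.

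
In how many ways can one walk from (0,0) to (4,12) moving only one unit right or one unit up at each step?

1820

Each path is a sequence of 16 steps with 4 rights: C(16,4) = 1820.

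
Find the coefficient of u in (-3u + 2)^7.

-1344

The general term is C(7,j)·(-3u)^j·(2)^(7-j); the u^1 term has j = 1.
C(7,1) = 7.
Coefficient = C(7,1) · (-3)^1 · 2^6 = 7 · (-3) · 64 = -1344.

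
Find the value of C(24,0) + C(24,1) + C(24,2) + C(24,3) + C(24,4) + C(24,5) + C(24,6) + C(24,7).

1 + 24 + 276 + 2024 + 10626 + 42504 + 134596 + 346104 = 536155.

536155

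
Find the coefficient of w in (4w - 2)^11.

45056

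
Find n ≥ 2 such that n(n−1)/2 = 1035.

46

n(n−1)/2 = 1035 ⇒ n(n−1) = 2070. Since 46·45 = 2070, n = 46.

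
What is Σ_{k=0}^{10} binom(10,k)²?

184756

Σ C(10,k)² is the coefficient of x^10 in (1+x)^10(1+x)^10 = (1+x)^20, i.e. C(20,10) = 184756.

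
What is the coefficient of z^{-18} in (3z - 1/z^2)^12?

594

General term: C(12,j)·(3z)^j·(-1/z^2)^(12-j), with z-exponent 1j − 2(12−j) = 3j − 24.
Set 3j − 24 = -18: j = 2.
C(12,2) = 66; 3^2 = 9; (-1)^10 = 1.
Coefficient = 66 · 9 · 1 = 594.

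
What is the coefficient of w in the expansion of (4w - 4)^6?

-24576

The general term is C(6,j)·(4w)^j·(-4)^(6-j); the w^1 term has j = 1.
C(6,1) = 6.
Coefficient = C(6,1) · 4^1 · (-4)^5 = 6 · 4 · (-1024) = -24576.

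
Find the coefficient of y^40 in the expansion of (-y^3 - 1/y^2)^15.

General term: C(15,j)·(-y^3)^j·(-1/y^2)^(15-j), with y-exponent 3j − 2(15−j) = 5j − 30.
Set 5j − 30 = 40: j = 14.
C(15,14) = 15; (-1)^14 = 1; (-1)^1 = -1.
Coefficient = 15 · 1 · (-1) = -15.

-15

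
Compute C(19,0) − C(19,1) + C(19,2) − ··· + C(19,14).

3060

The partial alternating sum Σ_{k=0}^{14} (−1)^k C(19,k) = (−1)^14 C(18,14) = 3060.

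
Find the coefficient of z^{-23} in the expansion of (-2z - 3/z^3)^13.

General term: C(13,j)·(-2z)^j·(-3/z^3)^(13-j), with z-exponent 1j − 3(13−j) = 4j − 39.
Set 4j − 39 = -23: j = 4.
C(13,4) = 715; (-2)^4 = 16; (-3)^9 = -19683.
Coefficient = 715 · 16 · (-19683) = -225173520.

-225173520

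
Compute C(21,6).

C(21,6) = (21·20·19·18·17·16) / 6! = 39070080 / 720 = 54264.

54264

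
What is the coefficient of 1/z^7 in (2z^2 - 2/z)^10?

-10240

General term: C(10,j)·(2z^2)^j·(-2/z)^(10-j), with z-exponent 2j − 1(10−j) = 3j − 10.
Set 3j − 10 = -7: j = 1.
C(10,1) = 10; 2^1 = 2; (-2)^9 = -512.
Coefficient = 10 · 2 · (-512) = -10240.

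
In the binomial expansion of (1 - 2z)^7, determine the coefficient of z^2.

The general term is C(7,j)·(1)^j·(-2z)^(7-j); the z^2 term has j = 5.
C(7,5) = 21.
Coefficient = C(7,5) · (-2)^2 = 21 · 4 = 84.

84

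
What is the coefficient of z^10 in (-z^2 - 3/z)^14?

2189187

General term: C(14,j)·(-z^2)^j·(-3/z)^(14-j), with z-exponent 2j − 1(14−j) = 3j − 14.
Set 3j − 14 = 10: j = 8.
C(14,8) = 3003; (-1)^8 = 1; (-3)^6 = 729.
Coefficient = 3003 · 1 · 729 = 2189187.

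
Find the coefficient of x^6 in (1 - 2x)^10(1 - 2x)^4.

192192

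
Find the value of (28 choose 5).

C(28,5) = (28·27·26·25·24) / 5! = 11793600 / 120 = 98280.

98280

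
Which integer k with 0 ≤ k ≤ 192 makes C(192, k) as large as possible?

C(192,k) is maximized at k = 192/2 = 96.

96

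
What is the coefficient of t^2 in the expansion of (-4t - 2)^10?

184320

The general term is C(10,j)·(-4t)^j·(-2)^(10-j); the t^2 term has j = 2.
C(10,2) = 45.
Coefficient = C(10,2) · (-4)^2 · (-2)^8 = 45 · 16 · 256 = 184320.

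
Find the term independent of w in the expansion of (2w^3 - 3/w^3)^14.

General term: C(14,j)·(2w^3)^j·(-3/w^3)^(14-j), with w-exponent 3j − 3(14−j) = 6j − 42.
Set 6j − 42 = 0: j = 7.
C(14,7) = 3432; 2^7 = 128; (-3)^7 = -2187.
Coefficient = 3432 · 128 · (-2187) = -960740352.

-960740352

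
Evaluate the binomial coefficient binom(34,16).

C(34,16) = (34·33·32·31·30·29·28·27·26·25·24·23·22·21·20·19) / 16! = 46113021921146019840000 / 20922789888000 = 2203961430.

2203961430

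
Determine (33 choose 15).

C(33,15) = (33·32·31·30·29·28·27·26·25·24·23·22·21·20·19) / 15! = 1356265350621941760000 / 1307674368000 = 1037158320.

1037158320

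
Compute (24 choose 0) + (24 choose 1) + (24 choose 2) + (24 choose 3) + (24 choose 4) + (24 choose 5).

1 + 24 + 276 + 2024 + 10626 + 42504 = 55455.

55455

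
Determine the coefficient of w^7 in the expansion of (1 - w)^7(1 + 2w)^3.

Coefficient of w^7 = Σ_{j} C(7,j)·(-1)^j·C(3,7-j)·2^(7-j) for j from 4 to 7.
= 280 + (-252) + 42 + (-1) = 69.

69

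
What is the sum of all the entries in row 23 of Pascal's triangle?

The entries of row 23 sum to 2^23 = 8388608.

8388608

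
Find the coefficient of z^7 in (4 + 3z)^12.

1773674496

The general term is C(12,j)·(4)^j·(3z)^(12-j); the z^7 term has j = 5.
C(12,5) = 792.
Coefficient = C(12,5) · 4^5 · 3^7 = 792 · 1024 · 2187 = 1773674496.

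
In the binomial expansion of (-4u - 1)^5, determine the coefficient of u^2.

The general term is C(5,j)·(-4u)^j·(-1)^(5-j); the u^2 term has j = 2.
C(5,2) = 10.
Coefficient = C(5,2) · (-4)^2 · (-1)^3 = 10 · 16 · (-1) = -160.

-160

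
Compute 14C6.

3003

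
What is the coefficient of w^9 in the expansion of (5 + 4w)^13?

The general term is C(13,j)·(5)^j·(4w)^(13-j); the w^9 term has j = 4.
C(13,4) = 715.
Coefficient = C(13,4) · 5^4 · 4^9 = 715 · 625 · 262144 = 117145600000.

117145600000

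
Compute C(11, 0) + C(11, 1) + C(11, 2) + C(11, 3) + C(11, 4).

1 + 11 + 55 + 165 + 330 = 562.

562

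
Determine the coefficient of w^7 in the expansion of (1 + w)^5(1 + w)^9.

Coefficient of w^7 = Σ_{j} C(5,j)·C(9,7-j) for j from 0 to 5.
= 36 + 420 + 1260 + 1260 + 420 + 36 = 3432.

3432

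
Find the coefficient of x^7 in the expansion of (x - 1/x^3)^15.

105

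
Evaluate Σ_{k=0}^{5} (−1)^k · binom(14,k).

-1287

The partial alternating sum Σ_{k=0}^{5} (−1)^k C(14,k) = (−1)^5 C(13,5) = -1287.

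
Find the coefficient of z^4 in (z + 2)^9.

4032

The general term is C(9,j)·(z)^j·(2)^(9-j); the z^4 term has j = 4.
C(9,4) = 126.
Coefficient = C(9,4) · 2^5 = 126 · 32 = 4032.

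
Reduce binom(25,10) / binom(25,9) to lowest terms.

8/5

C(n,k+1)/C(n,k) = (n−k)/(k+1) = (25−9)/(9+1) = 16/10 = 8/5.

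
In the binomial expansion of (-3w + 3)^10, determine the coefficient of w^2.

The general term is C(10,j)·(-3w)^j·(3)^(10-j); the w^2 term has j = 2.
C(10,2) = 45.
Coefficient = C(10,2) · (-3)^2 · 3^8 = 45 · 9 · 6561 = 2657205.

2657205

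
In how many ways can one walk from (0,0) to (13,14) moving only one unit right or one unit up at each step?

20058300

Each path is a sequence of 27 steps with 13 rights: C(27,13) = 20058300.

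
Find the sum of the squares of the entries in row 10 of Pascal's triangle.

By Vandermonde's identity, Σ C(10,j)² = C(20,10) = 184756.

184756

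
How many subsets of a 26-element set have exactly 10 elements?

5311735

Choose the 10 positions: C(26,10) = 5311735.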